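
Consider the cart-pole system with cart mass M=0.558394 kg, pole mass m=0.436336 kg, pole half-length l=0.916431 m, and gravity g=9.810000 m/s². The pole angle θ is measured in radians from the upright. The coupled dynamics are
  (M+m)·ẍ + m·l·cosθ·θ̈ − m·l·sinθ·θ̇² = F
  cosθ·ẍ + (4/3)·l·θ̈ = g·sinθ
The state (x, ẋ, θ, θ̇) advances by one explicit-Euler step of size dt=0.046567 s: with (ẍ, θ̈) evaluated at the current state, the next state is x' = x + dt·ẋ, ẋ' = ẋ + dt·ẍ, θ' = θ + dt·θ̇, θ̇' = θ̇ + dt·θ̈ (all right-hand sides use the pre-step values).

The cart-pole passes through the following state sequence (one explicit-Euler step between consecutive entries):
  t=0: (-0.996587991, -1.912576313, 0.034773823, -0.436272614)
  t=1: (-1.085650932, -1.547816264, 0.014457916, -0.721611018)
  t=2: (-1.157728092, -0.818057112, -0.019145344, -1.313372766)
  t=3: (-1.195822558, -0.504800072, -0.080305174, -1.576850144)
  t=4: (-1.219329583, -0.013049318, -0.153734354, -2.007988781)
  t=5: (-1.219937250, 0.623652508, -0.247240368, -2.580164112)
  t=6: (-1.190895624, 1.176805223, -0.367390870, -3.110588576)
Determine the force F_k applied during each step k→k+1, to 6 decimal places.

F_0 = 5.340364 N
F_1 = 10.504628 N
F_2 = 4.442700 N
F_3 = 6.893911 N
F_4 = 8.992310 N
F_5 = 8.051259 N

step 0→1:
  ẍ = (ẋ'−ẋ)/dt = (-1.547816264−-1.912576313)/0.046567 = 7.833016
  θ̈ = (θ̇'−θ̇)/dt = (-0.721611018−-0.436272614)/0.046567 = -6.127481
  sinθ=0.034767, cosθ=0.999395
  F = (M+m)·ẍ + m·l·cosθ·θ̈ − m·l·sinθ·θ̇² = 7.791736 + -2.448726 − 0.002646 = 5.340364
step 1→2:
  ẍ = (ẋ'−ẋ)/dt = (-0.818057112−-1.547816264)/0.046567 = 15.671165
  θ̈ = (θ̇'−θ̇)/dt = (-1.313372766−-0.721611018)/0.046567 = -12.707749
  sinθ=0.014457, cosθ=0.999895
  F = (M+m)·ẍ + m·l·cosθ·θ̈ − m·l·sinθ·θ̇² = 15.588578 + -5.080940 − 0.003010 = 10.504628
step 2→3:
  ẍ = (ẋ'−ẋ)/dt = (-0.504800072−-0.818057112)/0.046567 = 6.727018
  θ̈ = (θ̇'−θ̇)/dt = (-1.576850144−-1.313372766)/0.046567 = -5.658028
  sinθ=-0.019144, cosθ=0.999817
  F = (M+m)·ẍ + m·l·cosθ·θ̈ − m·l·sinθ·θ̇² = 6.691566 + -2.262071 − -0.013205 = 4.442700
step 3→4:
  ẍ = (ẋ'−ẋ)/dt = (-0.013049318−-0.504800072)/0.046567 = 10.560069
  θ̈ = (θ̇'−θ̇)/dt = (-2.007988781−-1.576850144)/0.046567 = -9.258459
  sinθ=-0.080219, cosθ=0.996777
  F = (M+m)·ẍ + m·l·cosθ·θ̈ − m·l·sinθ·θ̇² = 10.504418 + -3.690266 − -0.079759 = 6.893911
step 4→5:
  ẍ = (ẋ'−ẋ)/dt = (0.623652508−-0.013049318)/0.046567 = 13.672812
  θ̈ = (θ̇'−θ̇)/dt = (-2.580164112−-2.007988781)/0.046567 = -12.287142
  sinθ=-0.153130, cosθ=0.988206
  F = (M+m)·ẍ + m·l·cosθ·θ̈ − m·l·sinθ·θ̇² = 13.600756 + -4.855335 − -0.246889 = 8.992310
step 5→6:
  ẍ = (ẋ'−ẋ)/dt = (1.176805223−0.623652508)/0.046567 = 11.878642
  θ̈ = (θ̇'−θ̇)/dt = (-3.110588576−-2.580164112)/0.046567 = -11.390566
  sinθ=-0.244729, cosθ=0.969591
  F = (M+m)·ẍ + m·l·cosθ·θ̈ − m·l·sinθ·θ̇² = 11.816041 + -4.416263 − -0.651480 = 8.051259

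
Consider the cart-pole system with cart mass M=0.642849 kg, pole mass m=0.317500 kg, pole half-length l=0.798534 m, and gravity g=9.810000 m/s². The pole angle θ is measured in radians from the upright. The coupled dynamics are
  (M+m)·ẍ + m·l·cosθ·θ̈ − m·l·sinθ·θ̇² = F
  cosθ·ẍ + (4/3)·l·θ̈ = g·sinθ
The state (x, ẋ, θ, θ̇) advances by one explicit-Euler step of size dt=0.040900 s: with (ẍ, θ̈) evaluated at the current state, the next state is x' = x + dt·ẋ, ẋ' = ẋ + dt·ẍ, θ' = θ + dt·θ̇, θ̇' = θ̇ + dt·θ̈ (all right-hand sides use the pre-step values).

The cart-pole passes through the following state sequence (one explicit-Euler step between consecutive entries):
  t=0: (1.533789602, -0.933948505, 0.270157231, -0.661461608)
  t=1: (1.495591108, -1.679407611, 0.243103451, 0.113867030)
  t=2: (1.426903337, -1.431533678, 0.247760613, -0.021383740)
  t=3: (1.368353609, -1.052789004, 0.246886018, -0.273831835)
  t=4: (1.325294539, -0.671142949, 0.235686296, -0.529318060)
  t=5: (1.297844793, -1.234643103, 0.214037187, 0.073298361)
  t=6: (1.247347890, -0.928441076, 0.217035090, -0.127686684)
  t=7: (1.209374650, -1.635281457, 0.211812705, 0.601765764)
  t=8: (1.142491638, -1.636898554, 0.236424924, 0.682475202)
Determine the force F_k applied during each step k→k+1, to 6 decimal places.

F_0 = -12.901444 N
F_1 = 5.005640 N
F_2 = 7.375942 N
F_3 = 7.420853 N
F_4 = -9.615525 N
F_5 = 5.972007 N
F_6 = -12.182082 N
F_7 = 0.431856 N

step 0→1:
  ẍ = (ẋ'−ẋ)/dt = (-1.679407611−-0.933948505)/0.040900 = -18.226384
  θ̈ = (θ̇'−θ̇)/dt = (0.113867030−-0.661461608)/0.040900 = 18.956690
  sinθ=0.266883, cosθ=0.963729
  F = (M+m)·ẍ + m·l·cosθ·θ̈ − m·l·sinθ·θ̇² = -17.503690 + 4.631851 − 0.029605 = -12.901444
step 1→2:
  ẍ = (ẋ'−ẋ)/dt = (-1.431533678−-1.679407611)/0.040900 = 6.060487
  θ̈ = (θ̇'−θ̇)/dt = (-0.021383740−0.113867030)/0.040900 = -3.306865
  sinθ=0.240716, cosθ=0.970596
  F = (M+m)·ẍ + m·l·cosθ·θ̈ − m·l·sinθ·θ̇² = 5.820183 + -0.813752 − 0.000791 = 5.005640
step 2→3:
  ẍ = (ẋ'−ẋ)/dt = (-1.052789004−-1.431533678)/0.040900 = 9.260261
  θ̈ = (θ̇'−θ̇)/dt = (-0.273831835−-0.021383740)/0.040900 = -6.172325
  sinθ=0.245234, cosθ=0.969464
  F = (M+m)·ẍ + m·l·cosθ·θ̈ − m·l·sinθ·θ̇² = 8.893082 + -1.517112 − 0.000028 = 7.375942
step 3→4:
  ẍ = (ẋ'−ẋ)/dt = (-0.671142949−-1.052789004)/0.040900 = 9.331199
  θ̈ = (θ̇'−θ̇)/dt = (-0.529318060−-0.273831835)/0.040900 = -6.246607
  sinθ=0.244386, cosθ=0.969678
  F = (M+m)·ẍ + m·l·cosθ·θ̈ − m·l·sinθ·θ̇² = 8.961208 + -1.535709 − 0.004646 = 7.420853
step 4→5:
  ẍ = (ẋ'−ẋ)/dt = (-1.234643103−-0.671142949)/0.040900 = -13.777510
  θ̈ = (θ̇'−θ̇)/dt = (0.073298361−-0.529318060)/0.040900 = 14.733898
  sinθ=0.233510, cosθ=0.972354
  F = (M+m)·ẍ + m·l·cosθ·θ̈ − m·l·sinθ·θ̇² = -13.231218 + 3.632280 − 0.016587 = -9.615525
step 5→6:
  ẍ = (ẋ'−ẋ)/dt = (-0.928441076−-1.234643103)/0.040900 = 7.486602
  θ̈ = (θ̇'−θ̇)/dt = (-0.127686684−0.073298361)/0.040900 = -4.914060
  sinθ=0.212407, cosθ=0.977181
  F = (M+m)·ẍ + m·l·cosθ·θ̈ − m·l·sinθ·θ̇² = 7.189751 + -1.217455 − 0.000289 = 5.972007
step 6→7:
  ẍ = (ẋ'−ẋ)/dt = (-1.635281457−-0.928441076)/0.040900 = -17.282161
  θ̈ = (θ̇'−θ̇)/dt = (0.601765764−-0.127686684)/0.040900 = 17.835023
  sinθ=0.215335, cosθ=0.976540
  F = (M+m)·ẍ + m·l·cosθ·θ̈ − m·l·sinθ·θ̇² = -16.596906 + 4.415714 − 0.000890 = -12.182082
step 7→8:
  ẍ = (ẋ'−ẋ)/dt = (-1.636898554−-1.635281457)/0.040900 = -0.039538
  θ̈ = (θ̇'−θ̇)/dt = (0.682475202−0.601765764)/0.040900 = 1.973336
  sinθ=0.210232, cosθ=0.977651
  F = (M+m)·ẍ + m·l·cosθ·θ̈ − m·l·sinθ·θ̇² = -0.037970 + 0.489128 − 0.019302 = 0.431856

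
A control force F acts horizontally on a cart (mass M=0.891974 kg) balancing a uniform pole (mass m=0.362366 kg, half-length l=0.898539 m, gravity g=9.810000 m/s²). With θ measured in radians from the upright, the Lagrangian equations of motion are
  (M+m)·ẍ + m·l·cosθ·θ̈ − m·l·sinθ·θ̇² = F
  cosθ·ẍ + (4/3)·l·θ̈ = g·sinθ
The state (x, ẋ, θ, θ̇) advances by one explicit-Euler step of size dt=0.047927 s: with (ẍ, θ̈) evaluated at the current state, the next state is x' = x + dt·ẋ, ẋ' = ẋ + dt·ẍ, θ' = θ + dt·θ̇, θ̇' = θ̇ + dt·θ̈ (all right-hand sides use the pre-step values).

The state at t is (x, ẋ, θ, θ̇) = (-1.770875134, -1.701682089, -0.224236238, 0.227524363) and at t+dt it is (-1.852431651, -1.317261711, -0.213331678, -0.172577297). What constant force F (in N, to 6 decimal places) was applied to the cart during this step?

ẍ = (ẋ'−ẋ)/dt = (-1.317261711−-1.701682089)/0.047927 = 8.020956
θ̈ = (θ̇'−θ̇)/dt = (-0.172577297−0.227524363)/0.047927 = -8.348147
sinθ=-0.222362, cosθ=0.974964
F = (M+m)·ẍ + m·l·cosθ·θ̈ − m·l·sinθ·θ̇² = 10.061006 + -2.650105 − -0.003748 = 7.414649

F = 7.414649 N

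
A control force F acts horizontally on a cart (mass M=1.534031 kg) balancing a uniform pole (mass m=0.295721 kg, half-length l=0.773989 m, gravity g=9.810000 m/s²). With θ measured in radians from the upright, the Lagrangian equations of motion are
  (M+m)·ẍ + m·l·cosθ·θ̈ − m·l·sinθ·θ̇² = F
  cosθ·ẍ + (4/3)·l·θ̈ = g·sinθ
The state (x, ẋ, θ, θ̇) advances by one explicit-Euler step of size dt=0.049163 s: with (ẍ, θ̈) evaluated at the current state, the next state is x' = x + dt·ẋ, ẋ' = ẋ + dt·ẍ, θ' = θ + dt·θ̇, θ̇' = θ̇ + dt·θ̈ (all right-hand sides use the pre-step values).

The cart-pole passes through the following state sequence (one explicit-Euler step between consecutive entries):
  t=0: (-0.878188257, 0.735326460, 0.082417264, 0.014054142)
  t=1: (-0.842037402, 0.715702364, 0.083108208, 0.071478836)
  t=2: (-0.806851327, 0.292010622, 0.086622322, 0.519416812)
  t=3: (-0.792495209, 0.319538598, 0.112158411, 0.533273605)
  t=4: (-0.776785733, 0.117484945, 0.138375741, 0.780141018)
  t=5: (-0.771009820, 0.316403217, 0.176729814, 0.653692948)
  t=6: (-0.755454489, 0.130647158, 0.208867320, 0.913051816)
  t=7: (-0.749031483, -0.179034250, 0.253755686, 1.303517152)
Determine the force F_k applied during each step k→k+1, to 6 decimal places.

F_0 = -0.463934 N
F_1 = -13.690850 N
F_2 = 1.083466 N
F_3 = -6.385230 N
F_4 = 6.801071 N
F_5 = -5.742006 N
F_6 = -9.786956 N

step 0→1:
  ẍ = (ẋ'−ẋ)/dt = (0.715702364−0.735326460)/0.049163 = -0.399164
  θ̈ = (θ̇'−θ̇)/dt = (0.071478836−0.014054142)/0.049163 = 1.168047
  sinθ=0.082324, cosθ=0.996606
  F = (M+m)·ẍ + m·l·cosθ·θ̈ − m·l·sinθ·θ̇² = -0.730371 + 0.266441 − 0.000004 = -0.463934
step 1→2:
  ẍ = (ẋ'−ẋ)/dt = (0.292010622−0.715702364)/0.049163 = -8.618102
  θ̈ = (θ̇'−θ̇)/dt = (0.519416812−0.071478836)/0.049163 = 9.111282
  sinθ=0.083013, cosθ=0.996549
  F = (M+m)·ẍ + m·l·cosθ·θ̈ − m·l·sinθ·θ̇² = -15.768989 + 2.078236 − 0.000097 = -13.690850
step 2→3:
  ẍ = (ẋ'−ẋ)/dt = (0.319538598−0.292010622)/0.049163 = 0.559933
  θ̈ = (θ̇'−θ̇)/dt = (0.533273605−0.519416812)/0.049163 = 0.281854
  sinθ=0.086514, cosθ=0.996251
  F = (M+m)·ẍ + m·l·cosθ·θ̈ − m·l·sinθ·θ̇² = 1.024538 + 0.064270 − 0.005342 = 1.083466
step 3→4:
  ẍ = (ẋ'−ẋ)/dt = (0.117484945−0.319538598)/0.049163 = -4.109872
  θ̈ = (θ̇'−θ̇)/dt = (0.780141018−0.533273605)/0.049163 = 5.021407
  sinθ=0.111923, cosθ=0.993717
  F = (M+m)·ẍ + m·l·cosθ·θ̈ − m·l·sinθ·θ̇² = -7.520047 + 1.142102 − 0.007285 = -6.385230
step 4→5:
  ẍ = (ẋ'−ẋ)/dt = (0.316403217−0.117484945)/0.049163 = 4.046097
  θ̈ = (θ̇'−θ̇)/dt = (0.653692948−0.780141018)/0.049163 = -2.572017
  sinθ=0.137935, cosθ=0.990441
  F = (M+m)·ẍ + m·l·cosθ·θ̈ − m·l·sinθ·θ̇² = 7.403354 + -0.583068 − 0.019215 = 6.801071
step 5→6:
  ẍ = (ẋ'−ẋ)/dt = (0.130647158−0.316403217)/0.049163 = -3.778371
  θ̈ = (θ̇'−θ̇)/dt = (0.913051816−0.653692948)/0.049163 = 5.275489
  sinθ=0.175811, cosθ=0.984424
  F = (M+m)·ẍ + m·l·cosθ·θ̈ − m·l·sinθ·θ̇² = -6.913482 + 1.188671 − 0.017195 = -5.742006
step 6→7:
  ẍ = (ẋ'−ẋ)/dt = (-0.179034250−0.130647158)/0.049163 = -6.299075
  θ̈ = (θ̇'−θ̇)/dt = (1.303517152−0.913051816)/0.049163 = 7.942260
  sinθ=0.207352, cosθ=0.978266
  F = (M+m)·ẍ + m·l·cosθ·θ̈ − m·l·sinθ·θ̇² = -11.525745 + 1.778354 − 0.039565 = -9.786956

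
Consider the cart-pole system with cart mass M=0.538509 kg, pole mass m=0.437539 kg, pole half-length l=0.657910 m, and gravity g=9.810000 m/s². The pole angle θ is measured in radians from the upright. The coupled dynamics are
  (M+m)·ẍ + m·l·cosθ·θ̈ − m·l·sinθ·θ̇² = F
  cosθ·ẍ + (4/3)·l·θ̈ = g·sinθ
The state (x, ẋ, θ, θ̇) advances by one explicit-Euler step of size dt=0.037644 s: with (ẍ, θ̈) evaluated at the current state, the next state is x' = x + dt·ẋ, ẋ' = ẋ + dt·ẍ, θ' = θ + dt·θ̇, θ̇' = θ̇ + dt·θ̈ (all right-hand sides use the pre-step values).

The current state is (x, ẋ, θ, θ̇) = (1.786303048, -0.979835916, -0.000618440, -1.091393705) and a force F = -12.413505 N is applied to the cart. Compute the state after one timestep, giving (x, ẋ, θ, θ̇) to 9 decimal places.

sinθ=-0.000618440, cosθ=0.999999809
temp = (F + m·l·θ̇²·sinθ)/(M+m) = (-12.413505 + -0.000212053)/0.976048 = -12.718346898
θ̈ = (g·sinθ − cosθ·temp)/(l·(4/3 − m·cos²θ/(M+m))) = 21.831593895
ẍ = temp − m·l·θ̈·cosθ/(M+m) = -19.157035812
Euler: x'=1.786303048+0.037644·-0.979835916=1.749418105, ẋ'=-0.979835916+0.037644·-19.157035812=-1.700983372
       θ'=-0.000618440+0.037644·-1.091393705=-0.041702865, θ̇'=-1.091393705+0.037644·21.831593895=-0.269565184

(1.749418105, -1.700983372, -0.041702865, -0.269565184)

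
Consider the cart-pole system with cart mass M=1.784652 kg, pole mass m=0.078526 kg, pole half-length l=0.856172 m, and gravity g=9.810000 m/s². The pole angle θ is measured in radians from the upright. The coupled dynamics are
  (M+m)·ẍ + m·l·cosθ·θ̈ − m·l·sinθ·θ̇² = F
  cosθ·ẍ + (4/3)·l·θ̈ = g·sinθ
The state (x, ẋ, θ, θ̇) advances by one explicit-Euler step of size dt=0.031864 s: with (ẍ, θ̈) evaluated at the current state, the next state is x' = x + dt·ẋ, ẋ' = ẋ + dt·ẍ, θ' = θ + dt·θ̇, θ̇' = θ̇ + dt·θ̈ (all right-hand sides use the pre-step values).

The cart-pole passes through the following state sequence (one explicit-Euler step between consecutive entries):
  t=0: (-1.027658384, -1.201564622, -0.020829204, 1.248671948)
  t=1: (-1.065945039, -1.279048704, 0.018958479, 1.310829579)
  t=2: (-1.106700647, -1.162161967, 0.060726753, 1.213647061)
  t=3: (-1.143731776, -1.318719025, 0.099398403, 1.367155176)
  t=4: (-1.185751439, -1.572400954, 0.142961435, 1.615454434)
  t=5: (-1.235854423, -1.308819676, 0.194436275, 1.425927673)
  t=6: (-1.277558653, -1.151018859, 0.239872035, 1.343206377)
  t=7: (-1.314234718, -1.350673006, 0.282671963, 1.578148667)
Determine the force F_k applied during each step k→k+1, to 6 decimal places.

step 0→1:
  ẍ = (ẋ'−ẋ)/dt = (-1.279048704−-1.201564622)/0.031864 = -2.431712
  θ̈ = (θ̇'−θ̇)/dt = (1.310829579−1.248671948)/0.031864 = 1.950717
  sinθ=-0.020828, cosθ=0.999783
  F = (M+m)·ẍ + m·l·cosθ·θ̈ − m·l·sinθ·θ̇² = -4.530713 + 0.131122 − -0.002183 = -4.397408
step 1→2:
  ẍ = (ẋ'−ẋ)/dt = (-1.162161967−-1.279048704)/0.031864 = 3.668301
  θ̈ = (θ̇'−θ̇)/dt = (1.213647061−1.310829579)/0.031864 = -3.049916
  sinθ=0.018957, cosθ=0.999820
  F = (M+m)·ẍ + m·l·cosθ·θ̈ − m·l·sinθ·θ̇² = 6.834697 + -0.205014 − 0.002190 = 6.627493
step 2→3:
  ẍ = (ẋ'−ẋ)/dt = (-1.318719025−-1.162161967)/0.031864 = -4.913290
  θ̈ = (θ̇'−θ̇)/dt = (1.367155176−1.213647061)/0.031864 = 4.817603
  sinθ=0.060689, cosθ=0.998157
  F = (M+m)·ẍ + m·l·cosθ·θ̈ − m·l·sinθ·θ̇² = -9.154333 + 0.323299 − 0.006010 = -8.837044
step 3→4:
  ẍ = (ẋ'−ẋ)/dt = (-1.572400954−-1.318719025)/0.031864 = -7.961396
  θ̈ = (θ̇'−θ̇)/dt = (1.615454434−1.367155176)/0.031864 = 7.792470
  sinθ=0.099235, cosθ=0.995064
  F = (M+m)·ẍ + m·l·cosθ·θ̈ − m·l·sinθ·θ̇² = -14.833498 + 0.521316 − 0.012470 = -14.324653
step 4→5:
  ẍ = (ẋ'−ẋ)/dt = (-1.308819676−-1.572400954)/0.031864 = 8.272071
  θ̈ = (θ̇'−θ̇)/dt = (1.425927673−1.615454434)/0.031864 = -5.947990
  sinθ=0.142475, cosθ=0.989798
  F = (M+m)·ẍ + m·l·cosθ·θ̈ − m·l·sinθ·θ̇² = 15.412341 + -0.395814 − 0.024998 = 14.991529
step 5→6:
  ẍ = (ẋ'−ẋ)/dt = (-1.151018859−-1.308819676)/0.031864 = 4.952323
  θ̈ = (θ̇'−θ̇)/dt = (1.343206377−1.425927673)/0.031864 = -2.596074
  sinθ=0.193213, cosθ=0.981157
  F = (M+m)·ẍ + m·l·cosθ·θ̈ − m·l·sinθ·θ̇² = 9.227059 + -0.171250 − 0.026412 = 9.029397
step 6→7:
  ẍ = (ẋ'−ẋ)/dt = (-1.350673006−-1.151018859)/0.031864 = -6.265822
  θ̈ = (θ̇'−θ̇)/dt = (1.578148667−1.343206377)/0.031864 = 7.373283
  sinθ=0.237578, cosθ=0.971368
  F = (M+m)·ẍ + m·l·cosθ·θ̈ − m·l·sinθ·θ̇² = -11.674341 + 0.481526 − 0.028818 = -11.221634

F_0 = -4.397408 N
F_1 = 6.627493 N
F_2 = -8.837044 N
F_3 = -14.324653 N
F_4 = 14.991529 N
F_5 = 9.029397 N
F_6 = -11.221634 N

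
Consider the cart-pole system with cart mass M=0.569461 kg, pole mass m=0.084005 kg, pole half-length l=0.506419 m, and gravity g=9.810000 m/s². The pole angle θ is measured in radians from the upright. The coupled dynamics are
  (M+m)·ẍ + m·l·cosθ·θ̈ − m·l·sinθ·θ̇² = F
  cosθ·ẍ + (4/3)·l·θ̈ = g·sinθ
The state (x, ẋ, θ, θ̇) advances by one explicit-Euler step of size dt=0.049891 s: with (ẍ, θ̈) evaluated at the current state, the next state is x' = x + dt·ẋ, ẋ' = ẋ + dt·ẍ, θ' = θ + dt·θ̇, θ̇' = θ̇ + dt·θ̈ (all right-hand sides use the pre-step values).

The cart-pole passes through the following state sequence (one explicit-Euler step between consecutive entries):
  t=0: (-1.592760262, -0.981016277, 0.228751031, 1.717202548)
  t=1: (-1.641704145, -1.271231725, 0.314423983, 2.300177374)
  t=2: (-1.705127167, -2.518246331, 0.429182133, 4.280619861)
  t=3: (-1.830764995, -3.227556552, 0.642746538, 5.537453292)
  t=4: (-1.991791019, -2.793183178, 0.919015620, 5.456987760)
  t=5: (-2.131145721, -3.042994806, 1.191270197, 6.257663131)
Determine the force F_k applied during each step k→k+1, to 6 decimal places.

step 0→1:
  ẍ = (ẋ'−ẋ)/dt = (-1.271231725−-0.981016277)/0.049891 = -5.816990
  θ̈ = (θ̇'−θ̇)/dt = (2.300177374−1.717202548)/0.049891 = 11.684970
  sinθ=0.226761, cosθ=0.973950
  F = (M+m)·ẍ + m·l·cosθ·θ̈ − m·l·sinθ·θ̇² = -3.801205 + 0.484150 − 0.028446 = -3.345502
step 1→2:
  ẍ = (ẋ'−ẋ)/dt = (-2.518246331−-1.271231725)/0.049891 = -24.994781
  θ̈ = (θ̇'−θ̇)/dt = (4.280619861−2.300177374)/0.049891 = 39.695386
  sinθ=0.309269, cosθ=0.950975
  F = (M+m)·ẍ + m·l·cosθ·θ̈ − m·l·sinθ·θ̇² = -16.333239 + 1.605921 − 0.069610 = -14.796929
step 2→3:
  ẍ = (ẋ'−ẋ)/dt = (-3.227556552−-2.518246331)/0.049891 = -14.217198
  θ̈ = (θ̇'−θ̇)/dt = (5.537453292−4.280619861)/0.049891 = 25.191586
  sinθ=0.416127, cosθ=0.909306
  F = (M+m)·ẍ + m·l·cosθ·θ̈ − m·l·sinθ·θ̇² = -9.290455 + 0.974498 − 0.324380 = -8.640338
step 3→4:
  ẍ = (ẋ'−ẋ)/dt = (-2.793183178−-3.227556552)/0.049891 = 8.706448
  θ̈ = (θ̇'−θ̇)/dt = (5.456987760−5.537453292)/0.049891 = -1.612827
  sinθ=0.599396, cosθ=0.800453
  F = (M+m)·ẍ + m·l·cosθ·θ̈ − m·l·sinθ·θ̇² = 5.689367 + -0.054921 − 0.781896 = 4.852550
step 4→5:
  ẍ = (ẋ'−ẋ)/dt = (-3.042994806−-2.793183178)/0.049891 = -5.007148
  θ̈ = (θ̇'−θ̇)/dt = (6.257663131−5.456987760)/0.049891 = 16.048493
  sinθ=0.795005, cosθ=0.606603
  F = (M+m)·ẍ + m·l·cosθ·θ̈ − m·l·sinθ·θ̇² = -3.272001 + 0.414146 − 1.007142 = -3.864997

F_0 = -3.345502 N
F_1 = -14.796929 N
F_2 = -8.640338 N
F_3 = 4.852550 N
F_4 = -3.864997 N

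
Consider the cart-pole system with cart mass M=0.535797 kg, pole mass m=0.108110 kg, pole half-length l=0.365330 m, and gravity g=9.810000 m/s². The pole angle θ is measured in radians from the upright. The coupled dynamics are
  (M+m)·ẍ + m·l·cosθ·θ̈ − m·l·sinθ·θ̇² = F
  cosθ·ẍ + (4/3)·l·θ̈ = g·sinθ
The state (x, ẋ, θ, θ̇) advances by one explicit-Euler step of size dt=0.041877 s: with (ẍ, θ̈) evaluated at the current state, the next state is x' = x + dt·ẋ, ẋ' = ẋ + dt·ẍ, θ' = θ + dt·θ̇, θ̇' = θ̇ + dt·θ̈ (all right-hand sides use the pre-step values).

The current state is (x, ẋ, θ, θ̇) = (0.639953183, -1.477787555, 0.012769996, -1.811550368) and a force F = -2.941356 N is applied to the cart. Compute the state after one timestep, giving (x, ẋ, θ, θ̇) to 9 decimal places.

sinθ=0.012769649, cosθ=0.999918465
temp = (F + m·l·θ̇²·sinθ)/(M+m) = (-2.941356 + 0.001655126)/0.643907 = -4.565412201
θ̈ = (g·sinθ − cosθ·temp)/(l·(4/3 − m·cos²θ/(M+m))) = 11.015835559
ẍ = temp − m·l·θ̈·cosθ/(M+m) = -5.241044014
Euler: x'=0.639953183+0.041877·-1.477787555=0.578067874, ẋ'=-1.477787555+0.041877·-5.241044014=-1.697266755
       θ'=0.012769996+0.041877·-1.811550368=-0.063092299, θ̇'=-1.811550368+0.041877·11.015835559=-1.350240222

(0.578067874, -1.697266755, -0.063092299, -1.350240222)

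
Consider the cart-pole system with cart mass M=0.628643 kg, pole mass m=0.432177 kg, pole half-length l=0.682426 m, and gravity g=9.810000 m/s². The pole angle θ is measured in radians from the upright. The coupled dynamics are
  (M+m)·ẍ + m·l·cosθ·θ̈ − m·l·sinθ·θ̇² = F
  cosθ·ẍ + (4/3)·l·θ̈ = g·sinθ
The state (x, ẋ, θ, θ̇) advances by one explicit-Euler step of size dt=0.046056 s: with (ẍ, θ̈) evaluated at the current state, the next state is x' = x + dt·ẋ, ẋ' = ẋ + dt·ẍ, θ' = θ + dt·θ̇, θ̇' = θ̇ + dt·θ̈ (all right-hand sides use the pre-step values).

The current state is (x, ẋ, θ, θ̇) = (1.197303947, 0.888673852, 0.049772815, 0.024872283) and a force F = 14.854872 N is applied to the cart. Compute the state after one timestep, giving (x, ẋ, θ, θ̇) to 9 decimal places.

sinθ=0.049752267, cosθ=0.998761589
temp = (F + m·l·θ̇²·sinθ)/(M+m) = (14.854872 + 0.000009077)/1.060820 = 14.003206083
θ̈ = (g·sinθ − cosθ·temp)/(l·(4/3 − m·cos²θ/(M+m))) = -21.338030404
ẍ = temp − m·l·θ̈·cosθ/(M+m) = 19.928251417
Euler: x'=1.197303947+0.046056·0.888673852=1.238232710, ẋ'=0.888673852+0.046056·19.928251417=1.806489399
       θ'=0.049772815+0.046056·0.024872283=0.050918333, θ̇'=0.024872283+0.046056·-21.338030404=-0.957872045

(1.238232710, 1.806489399, 0.050918333, -0.957872045)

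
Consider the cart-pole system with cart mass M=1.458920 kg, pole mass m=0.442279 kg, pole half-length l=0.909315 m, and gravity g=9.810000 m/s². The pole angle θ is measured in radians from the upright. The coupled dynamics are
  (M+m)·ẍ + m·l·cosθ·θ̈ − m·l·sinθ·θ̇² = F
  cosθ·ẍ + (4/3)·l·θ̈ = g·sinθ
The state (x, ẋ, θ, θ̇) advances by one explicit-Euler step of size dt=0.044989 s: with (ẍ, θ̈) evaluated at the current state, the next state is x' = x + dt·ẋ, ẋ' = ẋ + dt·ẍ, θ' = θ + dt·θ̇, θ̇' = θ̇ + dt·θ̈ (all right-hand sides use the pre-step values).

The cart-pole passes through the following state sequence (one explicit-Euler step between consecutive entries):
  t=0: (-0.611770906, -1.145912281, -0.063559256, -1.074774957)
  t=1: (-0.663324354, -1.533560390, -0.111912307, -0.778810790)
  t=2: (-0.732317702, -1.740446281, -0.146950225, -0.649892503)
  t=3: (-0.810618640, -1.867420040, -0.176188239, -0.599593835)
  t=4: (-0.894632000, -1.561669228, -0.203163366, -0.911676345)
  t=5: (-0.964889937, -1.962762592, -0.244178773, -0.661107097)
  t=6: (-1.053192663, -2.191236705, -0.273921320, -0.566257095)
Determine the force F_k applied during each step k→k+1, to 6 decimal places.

F_0 = -13.711815 N
F_1 = -7.570357 N
F_2 = -4.896148 N
F_3 = 10.199511 N
F_4 = -14.688589 N
F_5 = -8.789895 N

step 0→1:
  ẍ = (ẋ'−ẋ)/dt = (-1.533560390−-1.145912281)/0.044989 = -8.616509
  θ̈ = (θ̇'−θ̇)/dt = (-0.778810790−-1.074774957)/0.044989 = 6.578590
  sinθ=-0.063516, cosθ=0.997981
  F = (M+m)·ẍ + m·l·cosθ·θ̈ − m·l·sinθ·θ̇² = -16.381698 + 2.640375 − -0.029507 = -13.711815
step 1→2:
  ẍ = (ẋ'−ẋ)/dt = (-1.740446281−-1.533560390)/0.044989 = -4.598588
  θ̈ = (θ̇'−θ̇)/dt = (-0.649892503−-0.778810790)/0.044989 = 2.865551
  sinθ=-0.111679, cosθ=0.993744
  F = (M+m)·ẍ + m·l·cosθ·θ̈ − m·l·sinθ·θ̇² = -8.742832 + 1.145232 − -0.027242 = -7.570357
step 2→3:
  ẍ = (ẋ'−ẋ)/dt = (-1.867420040−-1.740446281)/0.044989 = -2.822329
  θ̈ = (θ̇'−θ̇)/dt = (-0.599593835−-0.649892503)/0.044989 = 1.118021
  sinθ=-0.146422, cosθ=0.989222
  F = (M+m)·ẍ + m·l·cosθ·θ̈ − m·l·sinθ·θ̇² = -5.365809 + 0.444790 − -0.024871 = -4.896148
step 3→4:
  ẍ = (ẋ'−ẋ)/dt = (-1.561669228−-1.867420040)/0.044989 = 6.796124
  θ̈ = (θ̇'−θ̇)/dt = (-0.911676345−-0.599593835)/0.044989 = -6.936863
  sinθ=-0.175278, cosθ=0.984519
  F = (M+m)·ẍ + m·l·cosθ·θ̈ − m·l·sinθ·θ̇² = 12.920784 + -2.746615 − -0.025343 = 10.199511
step 4→5:
  ẍ = (ẋ'−ẋ)/dt = (-1.962762592−-1.561669228)/0.044989 = -8.915365
  θ̈ = (θ̇'−θ̇)/dt = (-0.661107097−-0.911676345)/0.044989 = 5.569567
  sinθ=-0.201769, cosθ=0.979433
  F = (M+m)·ẍ + m·l·cosθ·θ̈ − m·l·sinθ·θ̇² = -16.949883 + 2.193850 − -0.067444 = -14.688589
step 5→6:
  ẍ = (ẋ'−ẋ)/dt = (-2.191236705−-1.962762592)/0.044989 = -5.078444
  θ̈ = (θ̇'−θ̇)/dt = (-0.566257095−-0.661107097)/0.044989 = 2.108293
  sinθ=-0.241760, cosθ=0.970336
  F = (M+m)·ẍ + m·l·cosθ·θ̈ − m·l·sinθ·θ̇² = -9.655132 + 0.822742 − -0.042495 = -8.789895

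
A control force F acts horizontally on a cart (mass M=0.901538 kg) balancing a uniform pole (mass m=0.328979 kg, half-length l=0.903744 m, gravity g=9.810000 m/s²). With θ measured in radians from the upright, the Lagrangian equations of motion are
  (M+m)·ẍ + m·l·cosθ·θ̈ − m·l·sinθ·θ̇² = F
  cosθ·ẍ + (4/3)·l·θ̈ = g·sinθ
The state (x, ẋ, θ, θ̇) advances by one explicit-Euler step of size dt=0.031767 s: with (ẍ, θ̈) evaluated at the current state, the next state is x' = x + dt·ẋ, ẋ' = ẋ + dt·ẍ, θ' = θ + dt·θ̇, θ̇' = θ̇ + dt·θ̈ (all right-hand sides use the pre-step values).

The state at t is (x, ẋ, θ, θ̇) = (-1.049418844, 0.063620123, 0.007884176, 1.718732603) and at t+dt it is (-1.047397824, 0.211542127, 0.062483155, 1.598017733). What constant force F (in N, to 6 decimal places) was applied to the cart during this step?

ẍ = (ẋ'−ẋ)/dt = (0.211542127−0.063620123)/0.031767 = 4.656468
θ̈ = (θ̇'−θ̇)/dt = (1.598017733−1.718732603)/0.031767 = -3.800008
sinθ=0.007884, cosθ=0.999969
F = (M+m)·ẍ + m·l·cosθ·θ̈ − m·l·sinθ·θ̇² = 5.729862 + -1.129756 − 0.006924 = 4.593182

F = 4.593182 N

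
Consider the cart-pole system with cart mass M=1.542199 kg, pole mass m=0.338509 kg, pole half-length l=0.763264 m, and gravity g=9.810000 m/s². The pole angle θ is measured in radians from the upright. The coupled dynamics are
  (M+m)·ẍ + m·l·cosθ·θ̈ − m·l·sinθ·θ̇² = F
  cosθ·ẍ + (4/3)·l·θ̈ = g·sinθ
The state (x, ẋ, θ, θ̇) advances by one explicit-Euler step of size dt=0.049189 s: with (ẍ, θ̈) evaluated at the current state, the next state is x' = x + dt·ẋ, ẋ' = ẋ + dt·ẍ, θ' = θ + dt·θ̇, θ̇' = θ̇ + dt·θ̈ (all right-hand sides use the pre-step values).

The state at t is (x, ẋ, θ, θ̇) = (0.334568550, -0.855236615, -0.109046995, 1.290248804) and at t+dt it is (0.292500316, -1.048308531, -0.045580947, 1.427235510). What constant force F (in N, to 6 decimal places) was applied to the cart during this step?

F = -6.619896 N

ẍ = (ẋ'−ẋ)/dt = (-1.048308531−-0.855236615)/0.049189 = -3.925104
θ̈ = (θ̇'−θ̇)/dt = (1.427235510−1.290248804)/0.049189 = 2.784905
sinθ=-0.108831, cosθ=0.994060
F = (M+m)·ẍ + m·l·cosθ·θ̈ − m·l·sinθ·θ̇² = -7.381974 + 0.715267 − -0.046811 = -6.619896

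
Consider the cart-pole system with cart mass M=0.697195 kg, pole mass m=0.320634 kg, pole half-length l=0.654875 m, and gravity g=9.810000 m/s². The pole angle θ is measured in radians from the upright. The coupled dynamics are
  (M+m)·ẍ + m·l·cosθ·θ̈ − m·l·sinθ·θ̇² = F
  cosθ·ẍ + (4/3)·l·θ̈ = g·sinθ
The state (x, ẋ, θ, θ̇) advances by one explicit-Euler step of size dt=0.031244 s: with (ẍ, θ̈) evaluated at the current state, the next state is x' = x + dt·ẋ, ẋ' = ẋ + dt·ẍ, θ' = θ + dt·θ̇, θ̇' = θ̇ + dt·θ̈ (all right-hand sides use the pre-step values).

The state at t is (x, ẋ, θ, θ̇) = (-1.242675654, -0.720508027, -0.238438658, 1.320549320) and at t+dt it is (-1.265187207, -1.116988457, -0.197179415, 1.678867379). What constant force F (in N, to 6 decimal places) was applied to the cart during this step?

F = -10.489628 N

ẍ = (ẋ'−ẋ)/dt = (-1.116988457−-0.720508027)/0.031244 = -12.689810
θ̈ = (θ̇'−θ̇)/dt = (1.678867379−1.320549320)/0.031244 = 11.468380
sinθ=-0.236186, cosθ=0.971708
F = (M+m)·ẍ + m·l·cosθ·θ̈ − m·l·sinθ·θ̇² = -12.916057 + 2.339946 − -0.086483 = -10.489628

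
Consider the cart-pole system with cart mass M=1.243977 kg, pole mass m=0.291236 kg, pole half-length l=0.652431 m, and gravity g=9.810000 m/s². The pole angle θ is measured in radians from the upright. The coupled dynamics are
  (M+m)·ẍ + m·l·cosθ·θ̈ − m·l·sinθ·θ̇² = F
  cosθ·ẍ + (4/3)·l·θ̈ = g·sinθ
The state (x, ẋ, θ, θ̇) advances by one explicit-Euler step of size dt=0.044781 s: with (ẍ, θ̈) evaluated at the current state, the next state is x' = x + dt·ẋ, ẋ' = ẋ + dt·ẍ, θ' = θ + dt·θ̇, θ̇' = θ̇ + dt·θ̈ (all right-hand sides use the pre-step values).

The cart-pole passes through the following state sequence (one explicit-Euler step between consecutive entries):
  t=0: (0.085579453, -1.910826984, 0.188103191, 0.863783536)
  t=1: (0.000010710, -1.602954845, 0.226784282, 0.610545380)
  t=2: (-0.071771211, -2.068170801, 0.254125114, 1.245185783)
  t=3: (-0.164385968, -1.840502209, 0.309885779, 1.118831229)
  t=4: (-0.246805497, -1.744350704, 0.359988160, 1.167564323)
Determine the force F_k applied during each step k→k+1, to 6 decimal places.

F_0 = 9.472606 N
F_1 = -13.340872 N
F_2 = 7.212107 N
F_3 = 3.420730 N

step 0→1:
  ẍ = (ẋ'−ẋ)/dt = (-1.602954845−-1.910826984)/0.044781 = 6.875062
  θ̈ = (θ̇'−θ̇)/dt = (0.610545380−0.863783536)/0.044781 = -5.655036
  sinθ=0.186996, cosθ=0.982361
  F = (M+m)·ẍ + m·l·cosθ·θ̈ − m·l·sinθ·θ̇² = 10.554684 + -1.055567 − 0.026511 = 9.472606
step 1→2:
  ẍ = (ẋ'−ẋ)/dt = (-2.068170801−-1.602954845)/0.044781 = -10.388691
  θ̈ = (θ̇'−θ̇)/dt = (1.245185783−0.610545380)/0.044781 = 14.172091
  sinθ=0.224845, cosθ=0.974394
  F = (M+m)·ẍ + m·l·cosθ·θ̈ − m·l·sinθ·θ̇² = -15.948853 + 2.623907 − 0.015926 = -13.340872
step 2→3:
  ẍ = (ẋ'−ẋ)/dt = (-1.840502209−-2.068170801)/0.044781 = 5.084044
  θ̈ = (θ̇'−θ̇)/dt = (1.118831229−1.245185783)/0.044781 = -2.821611
  sinθ=0.251399, cosθ=0.967884
  F = (M+m)·ẍ + m·l·cosθ·θ̈ − m·l·sinθ·θ̇² = 7.805091 + -0.518919 − 0.074065 = 7.212107
step 3→4:
  ẍ = (ẋ'−ẋ)/dt = (-1.744350704−-1.840502209)/0.044781 = 2.147150
  θ̈ = (θ̇'−θ̇)/dt = (1.167564323−1.118831229)/0.044781 = 1.088254
  sinθ=0.304950, cosθ=0.952368
  F = (M+m)·ẍ + m·l·cosθ·θ̈ − m·l·sinθ·θ̇² = 3.296332 + 0.196931 − 0.072533 = 3.420730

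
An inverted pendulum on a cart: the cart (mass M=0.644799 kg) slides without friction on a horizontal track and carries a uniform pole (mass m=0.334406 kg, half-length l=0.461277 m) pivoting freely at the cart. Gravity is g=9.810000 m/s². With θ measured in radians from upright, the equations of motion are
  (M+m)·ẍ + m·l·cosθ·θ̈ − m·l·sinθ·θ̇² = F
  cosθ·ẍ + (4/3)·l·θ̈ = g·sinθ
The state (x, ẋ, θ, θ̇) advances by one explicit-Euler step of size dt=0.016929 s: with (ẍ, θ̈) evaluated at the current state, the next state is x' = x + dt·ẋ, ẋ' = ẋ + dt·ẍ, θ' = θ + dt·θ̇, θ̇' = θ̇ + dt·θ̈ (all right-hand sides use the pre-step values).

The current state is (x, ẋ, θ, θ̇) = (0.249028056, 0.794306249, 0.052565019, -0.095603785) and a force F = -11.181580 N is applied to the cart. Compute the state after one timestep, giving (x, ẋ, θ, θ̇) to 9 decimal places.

sinθ=0.052540815, cosθ=0.998618777
temp = (F + m·l·θ̇²·sinθ)/(M+m) = (-11.181580 + 0.000074077)/0.979205 = -11.418963264
θ̈ = (g·sinθ − cosθ·temp)/(l·(4/3 − m·cos²θ/(M+m))) = 26.026519250
ẍ = temp − m·l·θ̈·cosθ/(M+m) = -15.513248142
Euler: x'=0.249028056+0.016929·0.794306249=0.262474866, ẋ'=0.794306249+0.016929·-15.513248142=0.531682471
       θ'=0.052565019+0.016929·-0.095603785=0.050946543, θ̇'=-0.095603785+0.016929·26.026519250=0.344999159

(0.262474866, 0.531682471, 0.050946543, 0.344999159)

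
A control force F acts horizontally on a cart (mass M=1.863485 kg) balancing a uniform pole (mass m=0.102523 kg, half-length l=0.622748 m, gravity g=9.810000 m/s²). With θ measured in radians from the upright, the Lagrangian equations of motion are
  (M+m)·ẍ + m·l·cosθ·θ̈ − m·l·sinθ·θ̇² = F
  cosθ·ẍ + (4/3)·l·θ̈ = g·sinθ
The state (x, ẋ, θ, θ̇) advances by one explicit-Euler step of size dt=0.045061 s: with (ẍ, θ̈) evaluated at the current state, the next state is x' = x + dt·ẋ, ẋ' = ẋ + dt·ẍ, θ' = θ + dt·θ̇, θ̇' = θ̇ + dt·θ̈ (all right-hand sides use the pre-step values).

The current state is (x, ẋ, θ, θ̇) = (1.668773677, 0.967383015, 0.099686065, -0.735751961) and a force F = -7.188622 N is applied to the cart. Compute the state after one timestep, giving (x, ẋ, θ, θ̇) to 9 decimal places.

sinθ=0.099521045, cosθ=0.995035457
temp = (F + m·l·θ̇²·sinθ)/(M+m) = (-7.188622 + 0.003439628)/1.966008 = -3.654706579
θ̈ = (g·sinθ − cosθ·temp)/(l·(4/3 − m·cos²θ/(M+m))) = 5.779246878
ẍ = temp − m·l·θ̈·cosθ/(M+m) = -3.841455530
Euler: x'=1.668773677+0.045061·0.967383015=1.712364923, ẋ'=0.967383015+0.045061·-3.841455530=0.794283187
       θ'=0.099686065+0.045061·-0.735751961=0.066532346, θ̇'=-0.735751961+0.045061·5.779246878=-0.475333317

(1.712364923, 0.794283187, 0.066532346, -0.475333317)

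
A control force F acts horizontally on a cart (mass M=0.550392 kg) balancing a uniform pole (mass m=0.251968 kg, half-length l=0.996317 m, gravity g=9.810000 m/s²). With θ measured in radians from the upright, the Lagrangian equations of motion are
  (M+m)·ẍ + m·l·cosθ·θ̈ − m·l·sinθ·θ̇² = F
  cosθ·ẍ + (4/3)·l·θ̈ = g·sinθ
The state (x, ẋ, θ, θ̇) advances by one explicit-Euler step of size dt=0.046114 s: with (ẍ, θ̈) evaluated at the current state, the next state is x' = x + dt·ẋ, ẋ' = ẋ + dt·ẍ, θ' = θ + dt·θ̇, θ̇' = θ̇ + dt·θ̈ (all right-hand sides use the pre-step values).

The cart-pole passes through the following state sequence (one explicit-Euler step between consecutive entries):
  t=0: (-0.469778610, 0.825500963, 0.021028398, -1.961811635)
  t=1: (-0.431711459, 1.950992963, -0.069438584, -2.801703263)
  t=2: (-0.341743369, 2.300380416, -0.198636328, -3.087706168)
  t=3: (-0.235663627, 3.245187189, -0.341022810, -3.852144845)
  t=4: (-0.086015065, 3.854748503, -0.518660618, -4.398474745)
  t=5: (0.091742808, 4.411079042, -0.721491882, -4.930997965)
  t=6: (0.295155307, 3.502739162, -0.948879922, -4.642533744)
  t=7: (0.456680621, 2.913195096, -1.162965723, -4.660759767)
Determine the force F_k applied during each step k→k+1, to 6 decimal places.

F_0 = 14.991394 N
F_1 = 4.662666 N
F_2 = 12.831752 N
F_3 = 9.049056 N
F_4 = 9.569712 N
F_5 = -10.593874 N
F_6 = -5.917955 N

step 0→1:
  ẍ = (ẋ'−ẋ)/dt = (1.950992963−0.825500963)/0.046114 = 24.406731
  θ̈ = (θ̇'−θ̇)/dt = (-2.801703263−-1.961811635)/0.046114 = -18.213376
  sinθ=0.021027, cosθ=0.999779
  F = (M+m)·ẍ + m·l·cosθ·θ̈ − m·l·sinθ·θ̇² = 19.582985 + -4.571275 − 0.020316 = 14.991394
step 1→2:
  ẍ = (ẋ'−ẋ)/dt = (2.300380416−1.950992963)/0.046114 = 7.576603
  θ̈ = (θ̇'−θ̇)/dt = (-3.087706168−-2.801703263)/0.046114 = -6.202084
  sinθ=-0.069383, cosθ=0.997590
  F = (M+m)·ẍ + m·l·cosθ·θ̈ − m·l·sinθ·θ̇² = 6.079163 + -1.553219 − -0.136722 = 4.662666
step 2→3:
  ẍ = (ẋ'−ẋ)/dt = (3.245187189−2.300380416)/0.046114 = 20.488502
  θ̈ = (θ̇'−θ̇)/dt = (-3.852144845−-3.087706168)/0.046114 = -16.577150
  sinθ=-0.197333, cosθ=0.980337
  F = (M+m)·ẍ + m·l·cosθ·θ̈ − m·l·sinθ·θ̇² = 16.439154 + -4.079698 − -0.472296 = 12.831752
step 3→4:
  ẍ = (ẋ'−ẋ)/dt = (3.854748503−3.245187189)/0.046114 = 13.218574
  θ̈ = (θ̇'−θ̇)/dt = (-4.398474745−-3.852144845)/0.046114 = -11.847376
  sinθ=-0.334451, cosθ=0.942413
  F = (M+m)·ẍ + m·l·cosθ·θ̈ − m·l·sinθ·θ̇² = 10.606055 + -2.802892 − -1.245893 = 9.049056
step 4→5:
  ẍ = (ẋ'−ẋ)/dt = (4.411079042−3.854748503)/0.046114 = 12.064244
  θ̈ = (θ̇'−θ̇)/dt = (-4.930997965−-4.398474745)/0.046114 = -11.547973
  sinθ=-0.495717, cosθ=0.868484
  F = (M+m)·ẍ + m·l·cosθ·θ̈ − m·l·sinθ·θ̇² = 9.679867 + -2.517738 − -2.407583 = 9.569712
step 5→6:
  ẍ = (ẋ'−ẋ)/dt = (3.502739162−4.411079042)/0.046114 = -19.697703
  θ̈ = (θ̇'−θ̇)/dt = (-4.642533744−-4.930997965)/0.046114 = 6.255459
  sinθ=-0.660506, cosθ=0.750821
  F = (M+m)·ẍ + m·l·cosθ·θ̈ − m·l·sinθ·θ̇² = -15.804649 + 1.179067 − -4.031708 = -10.593874
step 6→7:
  ẍ = (ẋ'−ẋ)/dt = (2.913195096−3.502739162)/0.046114 = -12.784492
  θ̈ = (θ̇'−θ̇)/dt = (-4.660759767−-4.642533744)/0.046114 = -0.395238
  sinθ=-0.812763, cosθ=0.582594
  F = (M+m)·ẍ + m·l·cosθ·θ̈ − m·l·sinθ·θ̇² = -10.257765 + -0.057805 − -4.397615 = -5.917955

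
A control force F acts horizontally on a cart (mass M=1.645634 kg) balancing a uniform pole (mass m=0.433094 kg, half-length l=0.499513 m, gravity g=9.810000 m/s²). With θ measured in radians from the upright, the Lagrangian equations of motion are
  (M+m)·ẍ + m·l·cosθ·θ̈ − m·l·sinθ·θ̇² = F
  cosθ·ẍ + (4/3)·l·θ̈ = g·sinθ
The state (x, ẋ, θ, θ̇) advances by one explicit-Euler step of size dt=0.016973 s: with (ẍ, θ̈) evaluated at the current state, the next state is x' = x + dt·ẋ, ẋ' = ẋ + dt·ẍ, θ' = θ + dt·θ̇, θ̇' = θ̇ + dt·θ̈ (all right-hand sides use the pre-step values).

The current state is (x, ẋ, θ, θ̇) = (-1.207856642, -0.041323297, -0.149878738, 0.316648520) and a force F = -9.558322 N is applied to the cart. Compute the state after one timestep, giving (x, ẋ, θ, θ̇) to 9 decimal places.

(-1.208558022, -0.128938303, -0.144504263, 0.409394634)

sinθ=-0.149318231, cosθ=0.988789192
temp = (F + m·l·θ̇²·sinθ)/(M+m) = (-9.558322 + -0.003238894)/2.078728 = -4.599717180
θ̈ = (g·sinθ − cosθ·temp)/(l·(4/3 − m·cos²θ/(M+m))) = 5.464332435
ẍ = temp − m·l·θ̈·cosθ/(M+m) = -5.162022406
Euler: x'=-1.207856642+0.016973·-0.041323297=-1.208558022, ẋ'=-0.041323297+0.016973·-5.162022406=-0.128938303
       θ'=-0.149878738+0.016973·0.316648520=-0.144504263, θ̇'=0.316648520+0.016973·5.464332435=0.409394634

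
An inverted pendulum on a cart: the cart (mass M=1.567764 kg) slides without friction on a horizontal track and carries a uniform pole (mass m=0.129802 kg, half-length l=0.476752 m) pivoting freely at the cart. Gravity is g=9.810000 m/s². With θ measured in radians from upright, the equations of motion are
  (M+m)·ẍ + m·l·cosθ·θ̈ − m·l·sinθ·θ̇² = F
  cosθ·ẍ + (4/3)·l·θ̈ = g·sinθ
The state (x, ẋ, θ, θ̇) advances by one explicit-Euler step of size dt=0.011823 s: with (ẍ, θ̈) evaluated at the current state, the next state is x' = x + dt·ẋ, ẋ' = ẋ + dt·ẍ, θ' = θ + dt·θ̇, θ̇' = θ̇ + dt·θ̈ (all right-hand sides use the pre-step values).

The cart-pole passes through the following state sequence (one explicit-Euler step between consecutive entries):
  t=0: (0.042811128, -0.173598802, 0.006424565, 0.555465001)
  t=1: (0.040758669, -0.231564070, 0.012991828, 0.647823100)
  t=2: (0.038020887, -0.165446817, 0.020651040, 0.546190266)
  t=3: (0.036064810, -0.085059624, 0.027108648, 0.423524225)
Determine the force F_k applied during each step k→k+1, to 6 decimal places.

step 0→1:
  ẍ = (ẋ'−ẋ)/dt = (-0.231564070−-0.173598802)/0.011823 = -4.902755
  θ̈ = (θ̇'−θ̇)/dt = (0.647823100−0.555465001)/0.011823 = 7.811731
  sinθ=0.006425, cosθ=0.999979
  F = (M+m)·ẍ + m·l·cosθ·θ̈ − m·l·sinθ·θ̇² = -8.322750 + 0.483406 − 0.000123 = -7.839466
step 1→2:
  ẍ = (ẋ'−ẋ)/dt = (-0.165446817−-0.231564070)/0.011823 = 5.592257
  θ̈ = (θ̇'−θ̇)/dt = (0.546190266−0.647823100)/0.011823 = -8.596197
  sinθ=0.012991, cosθ=0.999916
  F = (M+m)·ẍ + m·l·cosθ·θ̈ − m·l·sinθ·θ̇² = 9.493225 + -0.531917 − 0.000337 = 8.960971
step 2→3:
  ẍ = (ẋ'−ẋ)/dt = (-0.085059624−-0.165446817)/0.011823 = 6.799221
  θ̈ = (θ̇'−θ̇)/dt = (0.423524225−0.546190266)/0.011823 = -10.375204
  sinθ=0.020650, cosθ=0.999787
  F = (M+m)·ẍ + m·l·cosθ·θ̈ − m·l·sinθ·θ̇² = 11.542127 + -0.641916 − 0.000381 = 10.899830

F_0 = -7.839466 N
F_1 = 8.960971 N
F_2 = 10.899830 N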